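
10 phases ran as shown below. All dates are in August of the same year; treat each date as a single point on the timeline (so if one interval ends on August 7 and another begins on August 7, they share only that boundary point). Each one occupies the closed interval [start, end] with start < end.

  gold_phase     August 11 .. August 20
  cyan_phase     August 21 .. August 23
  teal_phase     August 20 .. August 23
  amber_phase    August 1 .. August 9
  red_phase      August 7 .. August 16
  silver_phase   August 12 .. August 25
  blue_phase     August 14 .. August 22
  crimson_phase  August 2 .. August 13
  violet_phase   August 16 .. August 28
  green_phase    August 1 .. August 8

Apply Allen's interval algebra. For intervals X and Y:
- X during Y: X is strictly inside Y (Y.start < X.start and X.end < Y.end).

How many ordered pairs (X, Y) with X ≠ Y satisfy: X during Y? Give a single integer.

5

Checking all 90 ordered pairs for relation 'during'; matching pairs in alphabetical order:
(blue_phase, silver_phase): blue_phase during silver_phase ✓
(cyan_phase, silver_phase): cyan_phase during silver_phase ✓
(cyan_phase, violet_phase): cyan_phase during violet_phase ✓
(teal_phase, silver_phase): teal_phase during silver_phase ✓
(teal_phase, violet_phase): teal_phase during violet_phase ✓
Count: 5.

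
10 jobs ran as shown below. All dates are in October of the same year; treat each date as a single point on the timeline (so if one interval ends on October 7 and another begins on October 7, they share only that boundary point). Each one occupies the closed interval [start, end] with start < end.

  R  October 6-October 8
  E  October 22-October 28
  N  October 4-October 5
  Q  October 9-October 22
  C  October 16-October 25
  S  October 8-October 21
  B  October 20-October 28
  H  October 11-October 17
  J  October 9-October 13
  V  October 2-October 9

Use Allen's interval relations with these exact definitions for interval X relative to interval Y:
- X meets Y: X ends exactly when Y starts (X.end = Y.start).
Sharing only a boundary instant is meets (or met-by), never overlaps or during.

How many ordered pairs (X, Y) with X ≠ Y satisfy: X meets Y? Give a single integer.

Checking all 90 ordered pairs for relation 'meets'; matching pairs in alphabetical order:
(Q, E): Q meets E ✓
(R, S): R meets S ✓
(V, J): V meets J ✓
(V, Q): V meets Q ✓
Count: 4.

4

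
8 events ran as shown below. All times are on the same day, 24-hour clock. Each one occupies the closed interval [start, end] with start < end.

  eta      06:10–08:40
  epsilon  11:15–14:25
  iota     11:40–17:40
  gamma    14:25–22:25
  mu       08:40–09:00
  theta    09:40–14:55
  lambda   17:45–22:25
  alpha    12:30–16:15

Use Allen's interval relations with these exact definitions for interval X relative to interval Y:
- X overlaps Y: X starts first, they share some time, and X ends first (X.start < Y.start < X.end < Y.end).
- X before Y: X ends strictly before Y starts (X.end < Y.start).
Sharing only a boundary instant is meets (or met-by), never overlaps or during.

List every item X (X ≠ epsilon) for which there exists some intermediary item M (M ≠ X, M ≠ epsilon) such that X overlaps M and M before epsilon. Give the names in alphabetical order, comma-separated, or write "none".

Target epsilon = [11:15, 14:25].
Intermediaries M with M before epsilon: eta, mu.
Via eta — items with X overlaps eta: none.
Via mu — items with X overlaps mu: none.
Union: none.

none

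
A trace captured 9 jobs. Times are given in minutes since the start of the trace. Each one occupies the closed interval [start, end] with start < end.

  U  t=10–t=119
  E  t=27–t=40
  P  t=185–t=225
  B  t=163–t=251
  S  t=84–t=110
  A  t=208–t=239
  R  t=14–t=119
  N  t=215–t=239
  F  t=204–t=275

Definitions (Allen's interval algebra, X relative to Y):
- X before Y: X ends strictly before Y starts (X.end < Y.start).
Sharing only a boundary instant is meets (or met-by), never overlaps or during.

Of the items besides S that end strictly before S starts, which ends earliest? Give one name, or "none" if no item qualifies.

E

Target S = [t=84, t=110].
A [t=208, t=239] → after → excluded.
B [t=163, t=251] → after → excluded.
E [t=27, t=40] → before → candidate.
F [t=204, t=275] → after → excluded.
N [t=215, t=239] → after → excluded.
P [t=185, t=225] → after → excluded.
R [t=14, t=119] → contains → excluded.
U [t=10, t=119] → contains → excluded.
Among candidates, earliest end is t=40 → E.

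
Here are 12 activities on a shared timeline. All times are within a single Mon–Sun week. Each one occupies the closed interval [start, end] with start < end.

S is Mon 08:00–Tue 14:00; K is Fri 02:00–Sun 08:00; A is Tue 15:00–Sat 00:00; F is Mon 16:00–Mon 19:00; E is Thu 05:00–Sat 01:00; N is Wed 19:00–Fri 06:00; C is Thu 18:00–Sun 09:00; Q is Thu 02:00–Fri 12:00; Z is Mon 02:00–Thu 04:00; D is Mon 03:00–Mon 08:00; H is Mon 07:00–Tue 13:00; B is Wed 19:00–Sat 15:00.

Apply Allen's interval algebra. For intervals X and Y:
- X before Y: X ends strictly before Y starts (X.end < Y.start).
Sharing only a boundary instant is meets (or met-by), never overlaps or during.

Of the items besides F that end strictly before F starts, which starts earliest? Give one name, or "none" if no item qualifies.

Target F = [Mon 16:00, Mon 19:00].
A [Tue 15:00, Sat 00:00] → after → excluded.
B [Wed 19:00, Sat 15:00] → after → excluded.
C [Thu 18:00, Sun 09:00] → after → excluded.
D [Mon 03:00, Mon 08:00] → before → candidate.
E [Thu 05:00, Sat 01:00] → after → excluded.
H [Mon 07:00, Tue 13:00] → contains → excluded.
K [Fri 02:00, Sun 08:00] → after → excluded.
N [Wed 19:00, Fri 06:00] → after → excluded.
Q [Thu 02:00, Fri 12:00] → after → excluded.
S [Mon 08:00, Tue 14:00] → contains → excluded.
Z [Mon 02:00, Thu 04:00] → contains → excluded.
Among candidates, earliest start is Mon 03:00 → D.

D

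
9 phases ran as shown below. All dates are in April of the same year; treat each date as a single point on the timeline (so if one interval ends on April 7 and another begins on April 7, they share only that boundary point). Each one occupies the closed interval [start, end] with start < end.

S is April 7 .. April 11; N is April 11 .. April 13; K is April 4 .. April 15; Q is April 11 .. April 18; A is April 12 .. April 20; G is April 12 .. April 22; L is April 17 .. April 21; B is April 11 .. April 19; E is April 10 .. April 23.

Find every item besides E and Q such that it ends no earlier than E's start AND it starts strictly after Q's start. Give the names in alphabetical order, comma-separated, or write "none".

A, G, L

Conditions: its end is no earlier than E's start (X.end >= April 10) AND its start is strictly after Q's start (X.start > April 11).
A: end April 20 >= April 10? ✓; start April 12 > April 11? ✓ → yes.
B: end April 19 >= April 10? ✓; start April 11 > April 11? ✗ → no.
G: end April 22 >= April 10? ✓; start April 12 > April 11? ✓ → yes.
K: end April 15 >= April 10? ✓; start April 4 > April 11? ✗ → no.
L: end April 21 >= April 10? ✓; start April 17 > April 11? ✓ → yes.
N: end April 13 >= April 10? ✓; start April 11 > April 11? ✗ → no.
S: end April 11 >= April 10? ✓; start April 7 > April 11? ✗ → no.
Result: A, G, L.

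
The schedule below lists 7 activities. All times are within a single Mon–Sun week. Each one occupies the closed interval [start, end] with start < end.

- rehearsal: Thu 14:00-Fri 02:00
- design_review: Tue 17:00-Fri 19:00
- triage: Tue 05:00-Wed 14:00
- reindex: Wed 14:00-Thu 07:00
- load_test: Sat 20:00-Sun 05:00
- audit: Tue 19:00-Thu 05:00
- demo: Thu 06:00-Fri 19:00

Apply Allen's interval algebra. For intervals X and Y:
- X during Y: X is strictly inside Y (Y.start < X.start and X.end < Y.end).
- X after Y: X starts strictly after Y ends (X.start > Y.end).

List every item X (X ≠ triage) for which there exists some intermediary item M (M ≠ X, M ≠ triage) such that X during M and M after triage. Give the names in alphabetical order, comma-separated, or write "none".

Target triage = [Tue 05:00, Wed 14:00].
Intermediaries M with M after triage: demo, load_test, rehearsal.
Via demo — items with X during demo: rehearsal.
Via load_test — items with X during load_test: none.
Via rehearsal — items with X during rehearsal: none.
Union: rehearsal.

rehearsal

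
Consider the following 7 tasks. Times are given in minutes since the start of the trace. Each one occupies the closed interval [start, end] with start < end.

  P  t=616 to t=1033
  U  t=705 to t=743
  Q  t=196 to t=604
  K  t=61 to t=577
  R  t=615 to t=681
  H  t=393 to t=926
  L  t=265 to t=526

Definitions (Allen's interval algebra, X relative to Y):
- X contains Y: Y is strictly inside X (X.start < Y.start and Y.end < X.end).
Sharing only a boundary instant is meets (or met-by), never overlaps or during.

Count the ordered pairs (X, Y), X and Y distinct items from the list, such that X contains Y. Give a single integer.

Checking all 42 ordered pairs for relation 'contains'; matching pairs in alphabetical order:
(H, R): H contains R ✓
(H, U): H contains U ✓
(K, L): K contains L ✓
(P, U): P contains U ✓
(Q, L): Q contains L ✓
Count: 5.

5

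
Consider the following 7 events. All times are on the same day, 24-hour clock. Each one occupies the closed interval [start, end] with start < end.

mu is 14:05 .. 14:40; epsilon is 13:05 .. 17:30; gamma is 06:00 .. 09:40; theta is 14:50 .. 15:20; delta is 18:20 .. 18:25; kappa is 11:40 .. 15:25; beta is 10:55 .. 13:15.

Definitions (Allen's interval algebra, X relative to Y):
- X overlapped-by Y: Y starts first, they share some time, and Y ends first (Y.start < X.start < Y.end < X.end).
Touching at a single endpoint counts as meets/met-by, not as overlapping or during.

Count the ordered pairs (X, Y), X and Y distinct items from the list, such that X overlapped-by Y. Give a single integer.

3

Checking all 42 ordered pairs for relation 'overlapped-by'; matching pairs in alphabetical order:
(epsilon, beta): epsilon overlapped-by beta ✓
(epsilon, kappa): epsilon overlapped-by kappa ✓
(kappa, beta): kappa overlapped-by beta ✓
Count: 3.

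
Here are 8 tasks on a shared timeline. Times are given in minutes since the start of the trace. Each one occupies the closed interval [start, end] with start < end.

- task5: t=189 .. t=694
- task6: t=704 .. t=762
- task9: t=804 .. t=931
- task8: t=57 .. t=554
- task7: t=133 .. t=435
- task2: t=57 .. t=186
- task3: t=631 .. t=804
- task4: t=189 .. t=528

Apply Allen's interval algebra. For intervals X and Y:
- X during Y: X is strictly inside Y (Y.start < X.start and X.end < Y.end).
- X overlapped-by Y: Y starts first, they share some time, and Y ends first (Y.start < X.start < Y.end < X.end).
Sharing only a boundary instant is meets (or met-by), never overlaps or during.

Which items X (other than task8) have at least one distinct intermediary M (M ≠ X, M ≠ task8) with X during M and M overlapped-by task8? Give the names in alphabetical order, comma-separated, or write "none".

Target task8 = [t=57, t=554].
Intermediaries M with M overlapped-by task8: task5.
Via task5 — items with X during task5: none.
Union: none.

none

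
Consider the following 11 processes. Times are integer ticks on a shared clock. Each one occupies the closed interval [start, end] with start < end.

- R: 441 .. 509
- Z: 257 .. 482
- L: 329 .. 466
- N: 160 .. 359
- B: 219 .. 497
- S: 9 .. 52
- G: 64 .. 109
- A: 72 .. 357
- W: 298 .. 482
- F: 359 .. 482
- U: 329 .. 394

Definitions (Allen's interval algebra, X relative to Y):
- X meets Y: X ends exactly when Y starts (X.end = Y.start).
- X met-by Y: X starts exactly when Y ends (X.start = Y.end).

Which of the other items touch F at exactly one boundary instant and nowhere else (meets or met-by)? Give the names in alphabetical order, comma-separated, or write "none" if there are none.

Target F = [359, 482].
A [72, 357] → before → no.
B [219, 497] → contains → no.
G [64, 109] → before → no.
L [329, 466] → overlaps → no.
N [160, 359] → meets → yes.
R [441, 509] → overlapped-by → no.
S [9, 52] → before → no.
U [329, 394] → overlaps → no.
W [298, 482] → finished-by → no.
Z [257, 482] → finished-by → no.
Result: N.

N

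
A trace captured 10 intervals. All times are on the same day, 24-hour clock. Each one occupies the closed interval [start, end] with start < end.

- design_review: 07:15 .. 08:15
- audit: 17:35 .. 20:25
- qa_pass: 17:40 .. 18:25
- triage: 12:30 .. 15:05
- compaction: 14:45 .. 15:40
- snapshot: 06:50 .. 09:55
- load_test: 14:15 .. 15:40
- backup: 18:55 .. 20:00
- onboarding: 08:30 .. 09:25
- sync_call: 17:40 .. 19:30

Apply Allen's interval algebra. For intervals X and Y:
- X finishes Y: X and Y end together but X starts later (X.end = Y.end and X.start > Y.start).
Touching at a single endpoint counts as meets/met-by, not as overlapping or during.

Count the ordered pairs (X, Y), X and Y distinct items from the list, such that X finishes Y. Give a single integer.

Checking all 90 ordered pairs for relation 'finishes'; matching pairs in alphabetical order:
(compaction, load_test): compaction finishes load_test ✓
Count: 1.

1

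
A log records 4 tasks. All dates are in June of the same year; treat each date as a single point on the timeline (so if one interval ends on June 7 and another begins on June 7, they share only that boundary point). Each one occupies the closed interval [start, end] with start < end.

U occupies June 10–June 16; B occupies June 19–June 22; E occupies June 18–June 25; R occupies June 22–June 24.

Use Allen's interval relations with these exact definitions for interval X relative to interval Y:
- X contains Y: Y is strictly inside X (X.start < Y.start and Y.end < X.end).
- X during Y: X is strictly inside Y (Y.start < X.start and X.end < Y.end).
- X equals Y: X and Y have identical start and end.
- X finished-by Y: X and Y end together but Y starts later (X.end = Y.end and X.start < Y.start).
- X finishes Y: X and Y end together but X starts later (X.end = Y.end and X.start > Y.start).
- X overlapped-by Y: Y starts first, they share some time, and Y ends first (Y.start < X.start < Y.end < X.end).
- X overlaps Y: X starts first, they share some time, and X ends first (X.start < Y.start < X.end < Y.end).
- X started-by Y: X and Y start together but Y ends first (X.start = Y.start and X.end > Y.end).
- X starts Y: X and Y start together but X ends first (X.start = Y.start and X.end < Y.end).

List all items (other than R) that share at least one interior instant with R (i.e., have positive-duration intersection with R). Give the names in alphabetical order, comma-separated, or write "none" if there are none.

Target R = [June 22, June 24].
B [June 19, June 22] → meets → no.
E [June 18, June 25] → contains → yes.
U [June 10, June 16] → before → no.
Result: E.

E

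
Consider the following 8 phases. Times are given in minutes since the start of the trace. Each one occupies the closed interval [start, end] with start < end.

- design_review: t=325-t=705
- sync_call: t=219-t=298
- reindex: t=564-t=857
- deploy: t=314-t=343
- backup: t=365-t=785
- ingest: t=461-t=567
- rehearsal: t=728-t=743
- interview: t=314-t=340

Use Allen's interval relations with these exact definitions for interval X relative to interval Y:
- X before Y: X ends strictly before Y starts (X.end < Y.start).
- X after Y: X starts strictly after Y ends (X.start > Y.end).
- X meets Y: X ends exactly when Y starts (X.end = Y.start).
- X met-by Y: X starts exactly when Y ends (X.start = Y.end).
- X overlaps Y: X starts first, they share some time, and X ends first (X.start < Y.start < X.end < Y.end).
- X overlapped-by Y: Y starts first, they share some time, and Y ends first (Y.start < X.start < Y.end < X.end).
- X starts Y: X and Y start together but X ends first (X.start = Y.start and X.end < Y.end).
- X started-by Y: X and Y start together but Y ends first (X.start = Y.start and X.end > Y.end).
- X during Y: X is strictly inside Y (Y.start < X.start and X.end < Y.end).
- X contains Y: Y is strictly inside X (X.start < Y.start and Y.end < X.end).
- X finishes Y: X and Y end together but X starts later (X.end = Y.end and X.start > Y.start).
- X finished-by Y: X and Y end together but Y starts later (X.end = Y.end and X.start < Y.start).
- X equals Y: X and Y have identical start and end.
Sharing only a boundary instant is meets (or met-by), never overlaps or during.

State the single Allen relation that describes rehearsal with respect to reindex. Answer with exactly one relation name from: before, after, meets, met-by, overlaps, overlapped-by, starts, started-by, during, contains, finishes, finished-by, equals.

rehearsal = [t=728, t=743]; reindex = [t=564, t=857].
Compare endpoints: rehearsal.start > reindex.start, rehearsal.start < reindex.end, rehearsal.end > reindex.start, rehearsal.end < reindex.end.
That pattern is 'during'.

during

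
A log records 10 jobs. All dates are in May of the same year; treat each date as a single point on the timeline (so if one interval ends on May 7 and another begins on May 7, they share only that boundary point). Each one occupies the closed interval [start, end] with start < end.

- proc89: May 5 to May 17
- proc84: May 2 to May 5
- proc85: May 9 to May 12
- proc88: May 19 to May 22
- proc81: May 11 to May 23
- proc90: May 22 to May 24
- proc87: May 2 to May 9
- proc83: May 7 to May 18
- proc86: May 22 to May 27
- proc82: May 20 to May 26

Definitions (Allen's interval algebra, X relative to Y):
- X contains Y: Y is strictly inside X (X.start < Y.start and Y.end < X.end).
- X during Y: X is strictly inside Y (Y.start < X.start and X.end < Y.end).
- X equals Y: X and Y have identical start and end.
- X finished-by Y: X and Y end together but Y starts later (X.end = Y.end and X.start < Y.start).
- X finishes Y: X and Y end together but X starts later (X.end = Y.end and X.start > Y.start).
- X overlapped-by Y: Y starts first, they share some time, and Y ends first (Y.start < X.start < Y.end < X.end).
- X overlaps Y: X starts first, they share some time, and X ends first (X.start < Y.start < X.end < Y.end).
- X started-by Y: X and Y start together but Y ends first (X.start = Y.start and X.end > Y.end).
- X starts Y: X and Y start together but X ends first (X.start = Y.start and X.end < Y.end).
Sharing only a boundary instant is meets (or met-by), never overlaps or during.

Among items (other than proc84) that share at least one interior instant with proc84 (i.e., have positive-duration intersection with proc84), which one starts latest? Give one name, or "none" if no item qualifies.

Target proc84 = [May 2, May 5].
proc81 [May 11, May 23] → after → excluded.
proc82 [May 20, May 26] → after → excluded.
proc83 [May 7, May 18] → after → excluded.
proc85 [May 9, May 12] → after → excluded.
proc86 [May 22, May 27] → after → excluded.
proc87 [May 2, May 9] → started-by → candidate.
proc88 [May 19, May 22] → after → excluded.
proc89 [May 5, May 17] → met-by → excluded.
proc90 [May 22, May 24] → after → excluded.
Among candidates, latest start is May 2 → proc87.

proc87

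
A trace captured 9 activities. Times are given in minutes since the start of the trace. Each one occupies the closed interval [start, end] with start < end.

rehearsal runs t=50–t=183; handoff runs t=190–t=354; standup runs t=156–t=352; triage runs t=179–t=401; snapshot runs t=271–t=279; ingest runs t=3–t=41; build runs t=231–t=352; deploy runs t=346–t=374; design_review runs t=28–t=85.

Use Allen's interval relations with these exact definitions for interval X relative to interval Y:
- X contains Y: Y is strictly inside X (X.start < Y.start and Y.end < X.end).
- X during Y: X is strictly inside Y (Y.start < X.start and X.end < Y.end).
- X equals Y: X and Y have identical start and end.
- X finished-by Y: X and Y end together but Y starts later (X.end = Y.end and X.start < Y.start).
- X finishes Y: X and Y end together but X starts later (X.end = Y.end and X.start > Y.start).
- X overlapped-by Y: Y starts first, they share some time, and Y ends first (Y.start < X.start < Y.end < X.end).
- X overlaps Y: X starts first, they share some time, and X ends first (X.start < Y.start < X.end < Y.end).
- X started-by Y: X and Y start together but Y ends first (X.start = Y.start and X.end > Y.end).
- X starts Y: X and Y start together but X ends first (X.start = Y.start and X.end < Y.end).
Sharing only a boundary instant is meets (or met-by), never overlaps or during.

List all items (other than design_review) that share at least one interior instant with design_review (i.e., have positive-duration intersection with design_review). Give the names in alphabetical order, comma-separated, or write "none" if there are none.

ingest, rehearsal

Target design_review = [t=28, t=85].
build [t=231, t=352] → after → no.
deploy [t=346, t=374] → after → no.
handoff [t=190, t=354] → after → no.
ingest [t=3, t=41] → overlaps → yes.
rehearsal [t=50, t=183] → overlapped-by → yes.
snapshot [t=271, t=279] → after → no.
standup [t=156, t=352] → after → no.
triage [t=179, t=401] → after → no.
Result: ingest, rehearsal.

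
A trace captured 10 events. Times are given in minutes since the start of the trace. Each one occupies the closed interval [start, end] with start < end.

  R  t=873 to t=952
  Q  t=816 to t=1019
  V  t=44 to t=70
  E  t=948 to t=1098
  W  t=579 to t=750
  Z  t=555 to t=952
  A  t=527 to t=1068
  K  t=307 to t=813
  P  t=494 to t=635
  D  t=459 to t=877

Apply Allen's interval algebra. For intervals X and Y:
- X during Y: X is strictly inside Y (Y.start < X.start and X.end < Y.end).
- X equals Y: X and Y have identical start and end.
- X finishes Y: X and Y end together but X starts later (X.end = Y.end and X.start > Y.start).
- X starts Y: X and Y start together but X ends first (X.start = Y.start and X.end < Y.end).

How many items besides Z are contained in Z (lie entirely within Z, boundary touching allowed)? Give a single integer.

Target Z = [t=555, t=952].
A [t=527, t=1068] → contains → no.
D [t=459, t=877] → overlaps → no.
E [t=948, t=1098] → overlapped-by → no.
K [t=307, t=813] → overlaps → no.
P [t=494, t=635] → overlaps → no.
Q [t=816, t=1019] → overlapped-by → no.
R [t=873, t=952] → finishes → counts.
V [t=44, t=70] → before → no.
W [t=579, t=750] → during → counts.
Total: 2.

2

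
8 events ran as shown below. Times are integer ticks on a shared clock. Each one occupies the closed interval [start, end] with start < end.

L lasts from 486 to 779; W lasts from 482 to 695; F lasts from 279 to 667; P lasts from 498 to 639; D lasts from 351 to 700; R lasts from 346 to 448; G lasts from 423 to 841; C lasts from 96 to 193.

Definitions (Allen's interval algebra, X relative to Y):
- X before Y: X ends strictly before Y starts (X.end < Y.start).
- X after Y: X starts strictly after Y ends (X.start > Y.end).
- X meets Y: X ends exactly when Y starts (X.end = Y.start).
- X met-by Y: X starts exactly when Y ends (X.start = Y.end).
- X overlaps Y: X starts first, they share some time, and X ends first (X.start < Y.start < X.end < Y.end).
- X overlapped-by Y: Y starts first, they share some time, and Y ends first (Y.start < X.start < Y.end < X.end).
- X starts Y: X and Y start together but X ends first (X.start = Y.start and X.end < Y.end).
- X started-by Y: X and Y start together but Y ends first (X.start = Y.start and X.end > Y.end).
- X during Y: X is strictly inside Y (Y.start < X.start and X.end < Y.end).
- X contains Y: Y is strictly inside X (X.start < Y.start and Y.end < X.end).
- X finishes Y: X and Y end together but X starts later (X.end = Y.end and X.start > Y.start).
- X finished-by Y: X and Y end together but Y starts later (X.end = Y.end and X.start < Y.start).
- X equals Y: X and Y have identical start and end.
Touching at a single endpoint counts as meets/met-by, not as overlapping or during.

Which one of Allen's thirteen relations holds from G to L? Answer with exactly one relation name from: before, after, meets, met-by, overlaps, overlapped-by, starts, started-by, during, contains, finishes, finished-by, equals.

contains

G = [423, 841]; L = [486, 779].
Compare endpoints: G.start < L.start, G.start < L.end, G.end > L.start, G.end > L.end.
That pattern is 'contains'.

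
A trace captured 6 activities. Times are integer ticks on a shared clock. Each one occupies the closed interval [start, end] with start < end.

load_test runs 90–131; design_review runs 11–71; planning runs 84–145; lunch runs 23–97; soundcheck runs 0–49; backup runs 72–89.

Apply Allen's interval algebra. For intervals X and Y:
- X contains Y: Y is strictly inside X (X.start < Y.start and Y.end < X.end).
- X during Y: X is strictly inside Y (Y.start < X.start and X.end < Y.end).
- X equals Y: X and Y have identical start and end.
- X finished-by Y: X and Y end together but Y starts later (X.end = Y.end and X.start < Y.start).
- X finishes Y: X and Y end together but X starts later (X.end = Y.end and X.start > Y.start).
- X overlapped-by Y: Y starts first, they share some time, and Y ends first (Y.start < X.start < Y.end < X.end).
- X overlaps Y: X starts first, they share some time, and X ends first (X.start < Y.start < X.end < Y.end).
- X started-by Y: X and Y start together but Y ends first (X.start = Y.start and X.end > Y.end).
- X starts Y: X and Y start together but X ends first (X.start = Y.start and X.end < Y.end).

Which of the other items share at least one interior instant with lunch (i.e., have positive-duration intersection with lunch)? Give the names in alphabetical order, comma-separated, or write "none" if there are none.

Target lunch = [23, 97].
backup [72, 89] → during → yes.
design_review [11, 71] → overlaps → yes.
load_test [90, 131] → overlapped-by → yes.
planning [84, 145] → overlapped-by → yes.
soundcheck [0, 49] → overlaps → yes.
Result: backup, design_review, load_test, planning, soundcheck.

backup, design_review, load_test, planning, soundcheck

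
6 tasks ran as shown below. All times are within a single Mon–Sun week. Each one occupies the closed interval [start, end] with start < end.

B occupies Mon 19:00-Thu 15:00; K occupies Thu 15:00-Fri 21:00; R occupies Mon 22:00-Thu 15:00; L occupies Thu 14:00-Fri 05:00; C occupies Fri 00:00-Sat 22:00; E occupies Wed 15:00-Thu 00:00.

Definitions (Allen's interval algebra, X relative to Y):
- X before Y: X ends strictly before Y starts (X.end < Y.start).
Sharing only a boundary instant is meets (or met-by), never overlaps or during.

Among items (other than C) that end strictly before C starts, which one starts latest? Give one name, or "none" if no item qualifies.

E

Target C = [Fri 00:00, Sat 22:00].
B [Mon 19:00, Thu 15:00] → before → candidate.
E [Wed 15:00, Thu 00:00] → before → candidate.
K [Thu 15:00, Fri 21:00] → overlaps → excluded.
L [Thu 14:00, Fri 05:00] → overlaps → excluded.
R [Mon 22:00, Thu 15:00] → before → candidate.
Among candidates, latest start is Wed 15:00 → E.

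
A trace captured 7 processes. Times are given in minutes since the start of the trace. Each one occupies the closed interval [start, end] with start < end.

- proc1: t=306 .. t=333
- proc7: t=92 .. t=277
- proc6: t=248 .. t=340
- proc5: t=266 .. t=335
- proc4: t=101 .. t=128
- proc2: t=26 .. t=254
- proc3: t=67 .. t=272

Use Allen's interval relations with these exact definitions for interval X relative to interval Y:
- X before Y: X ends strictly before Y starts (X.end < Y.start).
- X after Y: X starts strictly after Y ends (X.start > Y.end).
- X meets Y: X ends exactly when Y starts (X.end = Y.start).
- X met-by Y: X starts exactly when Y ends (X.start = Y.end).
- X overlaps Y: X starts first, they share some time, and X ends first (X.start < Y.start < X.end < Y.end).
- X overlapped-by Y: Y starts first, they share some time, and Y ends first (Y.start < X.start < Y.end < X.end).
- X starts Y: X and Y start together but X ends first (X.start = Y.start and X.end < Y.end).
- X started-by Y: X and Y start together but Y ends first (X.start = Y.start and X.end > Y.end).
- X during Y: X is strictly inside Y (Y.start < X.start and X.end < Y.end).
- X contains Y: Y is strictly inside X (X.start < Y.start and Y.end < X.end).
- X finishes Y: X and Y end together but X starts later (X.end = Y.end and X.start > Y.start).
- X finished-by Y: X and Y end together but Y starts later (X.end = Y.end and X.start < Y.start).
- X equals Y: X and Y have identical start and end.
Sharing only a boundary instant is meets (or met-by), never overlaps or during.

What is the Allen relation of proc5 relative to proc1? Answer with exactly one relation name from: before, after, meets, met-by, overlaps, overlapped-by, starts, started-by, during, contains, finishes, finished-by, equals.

contains

proc5 = [t=266, t=335]; proc1 = [t=306, t=333].
Compare endpoints: proc5.start < proc1.start, proc5.start < proc1.end, proc5.end > proc1.start, proc5.end > proc1.end.
That pattern is 'contains'.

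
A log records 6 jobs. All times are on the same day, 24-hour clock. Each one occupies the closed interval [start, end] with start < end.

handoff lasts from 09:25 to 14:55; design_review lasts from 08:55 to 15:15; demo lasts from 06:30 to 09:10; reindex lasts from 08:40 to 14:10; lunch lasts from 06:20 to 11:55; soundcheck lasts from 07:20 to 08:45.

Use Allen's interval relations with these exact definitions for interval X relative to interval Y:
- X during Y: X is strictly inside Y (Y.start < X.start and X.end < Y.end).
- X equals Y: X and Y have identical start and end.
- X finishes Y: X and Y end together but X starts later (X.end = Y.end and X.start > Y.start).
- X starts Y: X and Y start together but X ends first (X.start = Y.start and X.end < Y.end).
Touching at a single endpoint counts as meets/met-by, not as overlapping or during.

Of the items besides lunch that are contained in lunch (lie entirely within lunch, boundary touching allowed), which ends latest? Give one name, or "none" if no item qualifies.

demo

Target lunch = [06:20, 11:55].
demo [06:30, 09:10] → during → candidate.
design_review [08:55, 15:15] → overlapped-by → excluded.
handoff [09:25, 14:55] → overlapped-by → excluded.
reindex [08:40, 14:10] → overlapped-by → excluded.
soundcheck [07:20, 08:45] → during → candidate.
Among candidates, latest end is 09:10 → demo.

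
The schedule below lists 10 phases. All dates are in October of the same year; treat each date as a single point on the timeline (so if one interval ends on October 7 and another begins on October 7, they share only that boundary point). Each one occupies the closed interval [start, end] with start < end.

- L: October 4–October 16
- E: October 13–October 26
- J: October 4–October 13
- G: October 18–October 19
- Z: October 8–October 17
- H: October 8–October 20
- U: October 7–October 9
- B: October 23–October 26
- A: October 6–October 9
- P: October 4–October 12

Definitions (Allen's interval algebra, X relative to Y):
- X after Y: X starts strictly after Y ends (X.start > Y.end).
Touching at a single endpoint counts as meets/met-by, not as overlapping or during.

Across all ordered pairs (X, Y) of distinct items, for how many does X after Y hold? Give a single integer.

Checking all 90 ordered pairs for relation 'after'; matching pairs in alphabetical order:
(B, A): B after A ✓
(B, G): B after G ✓
(B, H): B after H ✓
(B, J): B after J ✓
(B, L): B after L ✓
(B, P): B after P ✓
(B, U): B after U ✓
(B, Z): B after Z ✓
(E, A): E after A ✓
(E, P): E after P ✓
(E, U): E after U ✓
(G, A): G after A ✓
(G, J): G after J ✓
(G, L): G after L ✓
(G, P): G after P ✓
(G, U): G after U ✓
(G, Z): G after Z ✓
Count: 17.

17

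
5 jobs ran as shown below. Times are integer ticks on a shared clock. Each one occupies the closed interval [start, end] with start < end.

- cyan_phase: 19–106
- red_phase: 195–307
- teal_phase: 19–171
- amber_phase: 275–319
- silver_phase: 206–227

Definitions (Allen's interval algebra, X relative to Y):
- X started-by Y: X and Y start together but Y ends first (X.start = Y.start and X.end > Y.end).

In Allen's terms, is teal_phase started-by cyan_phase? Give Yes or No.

teal_phase = [19, 171], cyan_phase = [19, 106].
Actual relation of teal_phase to cyan_phase: started-by.
Asked whether 'started-by' holds → Yes.

Yes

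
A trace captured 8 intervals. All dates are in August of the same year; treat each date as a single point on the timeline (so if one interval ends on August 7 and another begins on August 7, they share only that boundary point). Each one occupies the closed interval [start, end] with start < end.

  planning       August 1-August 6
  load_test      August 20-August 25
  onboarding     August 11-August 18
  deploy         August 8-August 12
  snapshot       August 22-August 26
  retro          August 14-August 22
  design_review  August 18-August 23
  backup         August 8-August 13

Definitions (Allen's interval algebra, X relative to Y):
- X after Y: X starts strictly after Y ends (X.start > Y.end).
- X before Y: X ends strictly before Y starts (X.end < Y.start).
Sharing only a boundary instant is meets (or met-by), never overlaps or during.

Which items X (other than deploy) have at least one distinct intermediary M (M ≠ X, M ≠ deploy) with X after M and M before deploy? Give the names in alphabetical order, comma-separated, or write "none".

Target deploy = [August 8, August 12].
Intermediaries M with M before deploy: planning.
Via planning — items with X after planning: backup, design_review, load_test, onboarding, retro, snapshot.
Union: backup, design_review, load_test, onboarding, retro, snapshot.

backup, design_review, load_test, onboarding, retro, snapshot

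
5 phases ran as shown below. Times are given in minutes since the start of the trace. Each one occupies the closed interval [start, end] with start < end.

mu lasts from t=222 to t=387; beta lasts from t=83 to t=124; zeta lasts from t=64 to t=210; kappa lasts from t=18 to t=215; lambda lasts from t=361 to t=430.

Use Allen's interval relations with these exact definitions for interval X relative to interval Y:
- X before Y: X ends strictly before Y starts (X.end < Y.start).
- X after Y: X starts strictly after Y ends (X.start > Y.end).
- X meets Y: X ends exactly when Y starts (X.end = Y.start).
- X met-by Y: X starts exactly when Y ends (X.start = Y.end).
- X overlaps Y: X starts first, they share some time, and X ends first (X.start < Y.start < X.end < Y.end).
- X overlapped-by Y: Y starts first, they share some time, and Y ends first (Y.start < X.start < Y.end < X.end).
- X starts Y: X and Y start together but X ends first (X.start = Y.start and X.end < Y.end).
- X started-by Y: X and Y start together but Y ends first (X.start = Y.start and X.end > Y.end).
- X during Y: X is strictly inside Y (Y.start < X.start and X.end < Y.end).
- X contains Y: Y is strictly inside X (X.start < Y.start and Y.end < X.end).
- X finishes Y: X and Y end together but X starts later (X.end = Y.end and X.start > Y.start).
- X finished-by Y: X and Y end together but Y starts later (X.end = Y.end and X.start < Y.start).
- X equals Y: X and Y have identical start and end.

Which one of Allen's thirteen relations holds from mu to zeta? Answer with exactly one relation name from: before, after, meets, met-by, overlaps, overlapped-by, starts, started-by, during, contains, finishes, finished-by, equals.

mu = [t=222, t=387]; zeta = [t=64, t=210].
Compare endpoints: mu.start > zeta.start, mu.start > zeta.end, mu.end > zeta.start, mu.end > zeta.end.
That pattern is 'after'.

after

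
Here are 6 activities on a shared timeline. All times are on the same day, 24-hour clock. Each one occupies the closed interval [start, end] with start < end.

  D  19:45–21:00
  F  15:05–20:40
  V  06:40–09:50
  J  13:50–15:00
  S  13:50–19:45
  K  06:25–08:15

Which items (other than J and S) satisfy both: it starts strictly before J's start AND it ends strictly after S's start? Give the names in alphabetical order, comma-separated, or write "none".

Conditions: its start is strictly before J's start (X.start < 13:50) AND its end is strictly after S's start (X.end > 13:50).
D: start 19:45 < 13:50? ✗; end 21:00 > 13:50? ✓ → no.
F: start 15:05 < 13:50? ✗; end 20:40 > 13:50? ✓ → no.
K: start 06:25 < 13:50? ✓; end 08:15 > 13:50? ✗ → no.
V: start 06:40 < 13:50? ✓; end 09:50 > 13:50? ✗ → no.
Result: none.

none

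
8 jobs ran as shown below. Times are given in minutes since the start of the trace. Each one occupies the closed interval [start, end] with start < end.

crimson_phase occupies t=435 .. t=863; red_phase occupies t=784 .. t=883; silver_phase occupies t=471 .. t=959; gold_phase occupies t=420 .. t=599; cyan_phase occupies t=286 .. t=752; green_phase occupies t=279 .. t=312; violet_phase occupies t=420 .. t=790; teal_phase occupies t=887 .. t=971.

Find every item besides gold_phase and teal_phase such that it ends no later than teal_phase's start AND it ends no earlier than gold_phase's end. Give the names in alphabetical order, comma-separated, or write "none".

crimson_phase, cyan_phase, red_phase, violet_phase

Conditions: its end is no later than teal_phase's start (X.end <= t=887) AND its end is no earlier than gold_phase's end (X.end >= t=599).
crimson_phase: end t=863 <= t=887? ✓; end t=863 >= t=599? ✓ → yes.
cyan_phase: end t=752 <= t=887? ✓; end t=752 >= t=599? ✓ → yes.
green_phase: end t=312 <= t=887? ✓; end t=312 >= t=599? ✗ → no.
red_phase: end t=883 <= t=887? ✓; end t=883 >= t=599? ✓ → yes.
silver_phase: end t=959 <= t=887? ✗; end t=959 >= t=599? ✓ → no.
violet_phase: end t=790 <= t=887? ✓; end t=790 >= t=599? ✓ → yes.
Result: crimson_phase, cyan_phase, red_phase, violet_phase.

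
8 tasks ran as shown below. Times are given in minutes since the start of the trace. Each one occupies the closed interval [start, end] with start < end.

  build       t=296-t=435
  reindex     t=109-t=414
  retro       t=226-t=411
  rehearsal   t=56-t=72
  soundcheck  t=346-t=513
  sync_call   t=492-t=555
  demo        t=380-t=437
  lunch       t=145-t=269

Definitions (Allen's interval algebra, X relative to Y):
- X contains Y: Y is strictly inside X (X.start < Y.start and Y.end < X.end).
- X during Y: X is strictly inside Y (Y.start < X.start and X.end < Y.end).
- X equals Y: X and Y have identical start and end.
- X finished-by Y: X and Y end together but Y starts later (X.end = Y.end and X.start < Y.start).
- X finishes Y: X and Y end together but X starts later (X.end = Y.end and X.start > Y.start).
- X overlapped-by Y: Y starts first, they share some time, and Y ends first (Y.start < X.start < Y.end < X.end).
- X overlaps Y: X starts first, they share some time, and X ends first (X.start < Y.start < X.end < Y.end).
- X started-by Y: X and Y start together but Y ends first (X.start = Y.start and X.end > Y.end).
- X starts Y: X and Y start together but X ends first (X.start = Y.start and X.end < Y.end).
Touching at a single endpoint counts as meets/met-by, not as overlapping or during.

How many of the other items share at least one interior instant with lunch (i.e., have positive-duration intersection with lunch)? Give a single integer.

Target lunch = [t=145, t=269].
build [t=296, t=435] → after → no.
demo [t=380, t=437] → after → no.
rehearsal [t=56, t=72] → before → no.
reindex [t=109, t=414] → contains → counts.
retro [t=226, t=411] → overlapped-by → counts.
soundcheck [t=346, t=513] → after → no.
sync_call [t=492, t=555] → after → no.
Total: 2.

2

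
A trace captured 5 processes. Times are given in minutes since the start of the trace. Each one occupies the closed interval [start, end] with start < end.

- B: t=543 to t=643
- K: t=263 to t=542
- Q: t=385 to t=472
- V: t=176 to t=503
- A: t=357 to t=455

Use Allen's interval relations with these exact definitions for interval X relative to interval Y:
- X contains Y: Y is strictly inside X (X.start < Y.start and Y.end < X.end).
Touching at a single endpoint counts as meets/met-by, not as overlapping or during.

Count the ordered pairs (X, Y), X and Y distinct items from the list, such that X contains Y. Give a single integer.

4

Checking all 20 ordered pairs for relation 'contains'; matching pairs in alphabetical order:
(K, A): K contains A ✓
(K, Q): K contains Q ✓
(V, A): V contains A ✓
(V, Q): V contains Q ✓
Count: 4.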